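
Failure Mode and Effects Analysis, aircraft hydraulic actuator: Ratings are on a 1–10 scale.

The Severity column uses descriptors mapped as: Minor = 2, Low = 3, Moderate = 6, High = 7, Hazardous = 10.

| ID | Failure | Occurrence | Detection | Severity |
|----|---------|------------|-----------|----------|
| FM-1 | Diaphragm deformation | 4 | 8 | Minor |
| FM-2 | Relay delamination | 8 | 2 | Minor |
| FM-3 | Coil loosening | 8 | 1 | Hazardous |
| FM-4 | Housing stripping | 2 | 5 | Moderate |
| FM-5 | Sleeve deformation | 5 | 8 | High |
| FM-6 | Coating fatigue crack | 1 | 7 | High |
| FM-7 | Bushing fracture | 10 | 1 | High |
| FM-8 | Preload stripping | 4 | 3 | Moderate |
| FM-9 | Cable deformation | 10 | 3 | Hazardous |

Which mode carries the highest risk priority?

RPN = Severity × Occurrence × Detection:
  FM-1: 2 × 4 × 8 = 64
  FM-2: 2 × 8 × 2 = 32
  FM-3: 10 × 8 × 1 = 80
  FM-4: 6 × 2 × 5 = 60
  FM-5: 7 × 5 × 8 = 280
  FM-6: 7 × 1 × 7 = 49
  FM-7: 7 × 10 × 1 = 70
  FM-8: 6 × 4 × 3 = 72
  FM-9: 10 × 10 × 3 = 300
Highest RPN is 300 → FM-9.

FM-9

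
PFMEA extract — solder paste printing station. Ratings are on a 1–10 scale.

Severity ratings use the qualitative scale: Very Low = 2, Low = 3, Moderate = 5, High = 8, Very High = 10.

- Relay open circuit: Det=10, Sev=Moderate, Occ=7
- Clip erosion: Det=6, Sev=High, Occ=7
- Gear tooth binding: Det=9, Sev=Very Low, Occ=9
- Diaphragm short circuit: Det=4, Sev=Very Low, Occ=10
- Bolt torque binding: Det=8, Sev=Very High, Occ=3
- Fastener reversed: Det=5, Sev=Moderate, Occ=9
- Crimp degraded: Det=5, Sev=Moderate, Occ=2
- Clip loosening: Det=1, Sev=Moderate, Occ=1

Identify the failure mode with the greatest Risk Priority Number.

Relay open circuit

RPN = Severity × Occurrence × Detection:
  Relay open circuit: 5 × 7 × 10 = 350
  Clip erosion: 8 × 7 × 6 = 336
  Gear tooth binding: 2 × 9 × 9 = 162
  Diaphragm short circuit: 2 × 10 × 4 = 80
  Bolt torque binding: 10 × 3 × 8 = 240
  Fastener reversed: 5 × 9 × 5 = 225
  Crimp degraded: 5 × 2 × 5 = 50
  Clip loosening: 5 × 1 × 1 = 5
Highest RPN is 350 → Relay open circuit.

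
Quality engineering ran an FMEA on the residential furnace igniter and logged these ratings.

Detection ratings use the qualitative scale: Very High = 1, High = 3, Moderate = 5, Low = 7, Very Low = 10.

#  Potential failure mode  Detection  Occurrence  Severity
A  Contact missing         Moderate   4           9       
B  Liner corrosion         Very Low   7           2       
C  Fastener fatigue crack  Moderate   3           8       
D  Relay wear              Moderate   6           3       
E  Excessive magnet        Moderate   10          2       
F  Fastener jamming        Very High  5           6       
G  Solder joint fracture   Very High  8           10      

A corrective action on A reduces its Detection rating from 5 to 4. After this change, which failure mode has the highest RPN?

RPN = Severity × Occurrence × Detection:
  A: 9 × 4 × 5 = 180
  B: 2 × 7 × 10 = 140
  C: 8 × 3 × 5 = 120
  D: 3 × 6 × 5 = 90
  E: 2 × 10 × 5 = 100
  F: 6 × 5 × 1 = 30
  G: 10 × 8 × 1 = 80
After action: A → 9 × 4 × 4 = 144.
Revised RPNs: A=144, B=140, C=120, E=100, D=90, G=80, F=30.
Highest is now A (144).

A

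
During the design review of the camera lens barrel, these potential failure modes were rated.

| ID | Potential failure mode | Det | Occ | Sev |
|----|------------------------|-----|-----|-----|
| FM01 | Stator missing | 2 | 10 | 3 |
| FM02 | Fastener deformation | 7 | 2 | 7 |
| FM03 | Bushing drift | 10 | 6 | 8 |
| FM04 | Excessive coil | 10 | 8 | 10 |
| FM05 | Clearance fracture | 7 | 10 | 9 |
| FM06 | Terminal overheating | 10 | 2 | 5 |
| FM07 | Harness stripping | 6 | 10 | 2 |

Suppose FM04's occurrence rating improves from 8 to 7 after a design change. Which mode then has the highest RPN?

FM04

RPN = Severity × Occurrence × Detection:
  FM01: 3 × 10 × 2 = 60
  FM02: 7 × 2 × 7 = 98
  FM03: 8 × 6 × 10 = 480
  FM04: 10 × 8 × 10 = 800
  FM05: 9 × 10 × 7 = 630
  FM06: 5 × 2 × 10 = 100
  FM07: 2 × 10 × 6 = 120
After action: FM04 → 10 × 7 × 10 = 700.
Revised RPNs: FM04=700, FM05=630, FM03=480, FM07=120, FM06=100, FM02=98, FM01=60.
Highest is now FM04 (700).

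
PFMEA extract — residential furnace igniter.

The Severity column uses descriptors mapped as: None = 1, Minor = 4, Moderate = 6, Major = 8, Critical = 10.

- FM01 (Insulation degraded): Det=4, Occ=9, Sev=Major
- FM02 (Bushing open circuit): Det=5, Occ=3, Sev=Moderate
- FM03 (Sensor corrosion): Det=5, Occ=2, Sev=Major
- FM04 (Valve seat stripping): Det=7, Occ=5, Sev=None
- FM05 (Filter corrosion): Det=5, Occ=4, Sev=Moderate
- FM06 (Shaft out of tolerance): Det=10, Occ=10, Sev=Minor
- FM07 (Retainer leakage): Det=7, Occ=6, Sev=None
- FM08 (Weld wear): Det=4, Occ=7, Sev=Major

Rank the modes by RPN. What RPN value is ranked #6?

80

RPN = Severity × Occurrence × Detection:
  FM01: 8 × 9 × 4 = 288
  FM02: 6 × 3 × 5 = 90
  FM03: 8 × 2 × 5 = 80
  FM04: 1 × 5 × 7 = 35
  FM05: 6 × 4 × 5 = 120
  FM06: 4 × 10 × 10 = 400
  FM07: 1 × 6 × 7 = 42
  FM08: 8 × 7 × 4 = 224
Sorted descending: 400, 288, 224, 120, 90, 80, 42, 35.
The sixth-highest RPN is 80 (FM03).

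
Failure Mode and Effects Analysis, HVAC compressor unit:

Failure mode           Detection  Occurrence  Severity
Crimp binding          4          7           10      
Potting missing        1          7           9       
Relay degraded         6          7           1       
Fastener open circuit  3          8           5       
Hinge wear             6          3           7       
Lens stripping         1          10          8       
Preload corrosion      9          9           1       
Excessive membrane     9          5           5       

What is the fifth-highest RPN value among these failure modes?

81

RPN = Severity × Occurrence × Detection:
  Crimp binding: 10 × 7 × 4 = 280
  Potting missing: 9 × 7 × 1 = 63
  Relay degraded: 1 × 7 × 6 = 42
  Fastener open circuit: 5 × 8 × 3 = 120
  Hinge wear: 7 × 3 × 6 = 126
  Lens stripping: 8 × 10 × 1 = 80
  Preload corrosion: 1 × 9 × 9 = 81
  Excessive membrane: 5 × 5 × 9 = 225
Sorted descending: 280, 225, 126, 120, 81, 80, 63, 42.
The fifth-highest RPN is 81 (Preload corrosion).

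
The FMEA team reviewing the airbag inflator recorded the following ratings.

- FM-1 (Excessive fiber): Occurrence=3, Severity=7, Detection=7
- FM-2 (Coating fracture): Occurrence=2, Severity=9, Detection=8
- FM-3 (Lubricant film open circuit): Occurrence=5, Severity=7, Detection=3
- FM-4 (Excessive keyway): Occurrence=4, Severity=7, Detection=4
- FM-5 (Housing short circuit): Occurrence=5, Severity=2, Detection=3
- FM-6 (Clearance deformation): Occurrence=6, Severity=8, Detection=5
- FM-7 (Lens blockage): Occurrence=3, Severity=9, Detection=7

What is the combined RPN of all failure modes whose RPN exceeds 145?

576

RPN = Severity × Occurrence × Detection:
  FM-1: 7 × 3 × 7 = 147
  FM-2: 9 × 2 × 8 = 144
  FM-3: 7 × 5 × 3 = 105
  FM-4: 7 × 4 × 4 = 112
  FM-5: 2 × 5 × 3 = 30
  FM-6: 8 × 6 × 5 = 240
  FM-7: 9 × 3 × 7 = 189
RPN > 145: FM-1 (147), FM-6 (240), FM-7 (189).
Sum: 147 + 240 + 189 = 576.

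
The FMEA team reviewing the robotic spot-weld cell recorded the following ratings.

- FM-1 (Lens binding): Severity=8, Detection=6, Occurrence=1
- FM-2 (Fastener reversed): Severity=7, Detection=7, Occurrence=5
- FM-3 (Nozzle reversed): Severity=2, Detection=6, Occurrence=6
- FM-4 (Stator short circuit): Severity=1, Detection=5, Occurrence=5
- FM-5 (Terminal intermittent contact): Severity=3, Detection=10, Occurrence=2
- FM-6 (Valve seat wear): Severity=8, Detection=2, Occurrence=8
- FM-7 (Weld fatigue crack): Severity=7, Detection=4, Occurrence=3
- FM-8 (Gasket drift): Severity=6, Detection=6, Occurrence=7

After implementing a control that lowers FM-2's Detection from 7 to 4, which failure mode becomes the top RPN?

RPN = Severity × Occurrence × Detection:
  FM-1: 8 × 1 × 6 = 48
  FM-2: 7 × 5 × 7 = 245
  FM-3: 2 × 6 × 6 = 72
  FM-4: 1 × 5 × 5 = 25
  FM-5: 3 × 2 × 10 = 60
  FM-6: 8 × 8 × 2 = 128
  FM-7: 7 × 3 × 4 = 84
  FM-8: 6 × 7 × 6 = 252
After action: FM-2 → 7 × 5 × 4 = 140.
Revised RPNs: FM-8=252, FM-2=140, FM-6=128, FM-7=84, FM-3=72, FM-5=60, FM-1=48, FM-4=25.
Highest is now FM-8 (252).

FM-8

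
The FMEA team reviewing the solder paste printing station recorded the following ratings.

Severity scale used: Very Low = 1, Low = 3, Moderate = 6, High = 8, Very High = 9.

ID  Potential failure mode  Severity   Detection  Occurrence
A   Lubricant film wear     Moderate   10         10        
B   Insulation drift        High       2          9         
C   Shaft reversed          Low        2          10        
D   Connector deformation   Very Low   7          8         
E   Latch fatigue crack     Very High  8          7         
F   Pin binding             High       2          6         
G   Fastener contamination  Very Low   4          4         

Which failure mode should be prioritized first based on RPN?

RPN = Severity × Occurrence × Detection:
  A: 6 × 10 × 10 = 600
  B: 8 × 9 × 2 = 144
  C: 3 × 10 × 2 = 60
  D: 1 × 8 × 7 = 56
  E: 9 × 7 × 8 = 504
  F: 8 × 6 × 2 = 96
  G: 1 × 4 × 4 = 16
Highest RPN is 600 → A.

A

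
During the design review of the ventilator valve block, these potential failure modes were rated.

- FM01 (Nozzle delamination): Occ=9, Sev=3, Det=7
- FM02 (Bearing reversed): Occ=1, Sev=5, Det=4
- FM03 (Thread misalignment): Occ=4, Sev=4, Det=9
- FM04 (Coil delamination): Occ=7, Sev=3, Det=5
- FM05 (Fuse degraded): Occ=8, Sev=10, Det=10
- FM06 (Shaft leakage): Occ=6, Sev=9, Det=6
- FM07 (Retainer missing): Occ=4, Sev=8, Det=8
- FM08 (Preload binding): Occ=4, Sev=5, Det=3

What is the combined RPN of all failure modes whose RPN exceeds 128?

1713

RPN = Severity × Occurrence × Detection:
  FM01: 3 × 9 × 7 = 189
  FM02: 5 × 1 × 4 = 20
  FM03: 4 × 4 × 9 = 144
  FM04: 3 × 7 × 5 = 105
  FM05: 10 × 8 × 10 = 800
  FM06: 9 × 6 × 6 = 324
  FM07: 8 × 4 × 8 = 256
  FM08: 5 × 4 × 3 = 60
RPN > 128: FM01 (189), FM03 (144), FM05 (800), FM06 (324), FM07 (256).
Sum: 189 + 144 + 800 + 324 + 256 = 1713.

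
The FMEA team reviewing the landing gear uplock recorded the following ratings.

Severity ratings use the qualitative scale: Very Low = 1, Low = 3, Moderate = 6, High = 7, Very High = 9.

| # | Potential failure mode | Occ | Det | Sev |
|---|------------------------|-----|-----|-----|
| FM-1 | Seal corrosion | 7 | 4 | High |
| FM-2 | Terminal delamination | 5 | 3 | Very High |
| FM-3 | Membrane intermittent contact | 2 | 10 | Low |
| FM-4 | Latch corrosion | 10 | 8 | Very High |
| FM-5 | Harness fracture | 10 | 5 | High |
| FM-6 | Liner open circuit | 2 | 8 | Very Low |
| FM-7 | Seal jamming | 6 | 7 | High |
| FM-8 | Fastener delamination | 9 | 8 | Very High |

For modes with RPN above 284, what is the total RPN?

RPN = Severity × Occurrence × Detection:
  FM-1: 7 × 7 × 4 = 196
  FM-2: 9 × 5 × 3 = 135
  FM-3: 3 × 2 × 10 = 60
  FM-4: 9 × 10 × 8 = 720
  FM-5: 7 × 10 × 5 = 350
  FM-6: 1 × 2 × 8 = 16
  FM-7: 7 × 6 × 7 = 294
  FM-8: 9 × 9 × 8 = 648
RPN > 284: FM-4 (720), FM-5 (350), FM-7 (294), FM-8 (648).
Sum: 720 + 350 + 294 + 648 = 2012.

2012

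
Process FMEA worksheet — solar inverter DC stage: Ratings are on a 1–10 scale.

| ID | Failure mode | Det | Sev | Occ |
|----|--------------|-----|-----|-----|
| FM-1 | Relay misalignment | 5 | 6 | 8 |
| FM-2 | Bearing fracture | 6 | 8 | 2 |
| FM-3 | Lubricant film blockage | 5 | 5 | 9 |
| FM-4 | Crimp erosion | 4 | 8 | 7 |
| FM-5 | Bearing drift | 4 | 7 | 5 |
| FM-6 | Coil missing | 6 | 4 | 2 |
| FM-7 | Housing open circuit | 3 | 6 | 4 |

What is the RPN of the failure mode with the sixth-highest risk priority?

72

RPN = Severity × Occurrence × Detection:
  FM-1: 6 × 8 × 5 = 240
  FM-2: 8 × 2 × 6 = 96
  FM-3: 5 × 9 × 5 = 225
  FM-4: 8 × 7 × 4 = 224
  FM-5: 7 × 5 × 4 = 140
  FM-6: 4 × 2 × 6 = 48
  FM-7: 6 × 4 × 3 = 72
Sorted descending: 240, 225, 224, 140, 96, 72, 48.
The sixth-highest RPN is 72 (FM-7).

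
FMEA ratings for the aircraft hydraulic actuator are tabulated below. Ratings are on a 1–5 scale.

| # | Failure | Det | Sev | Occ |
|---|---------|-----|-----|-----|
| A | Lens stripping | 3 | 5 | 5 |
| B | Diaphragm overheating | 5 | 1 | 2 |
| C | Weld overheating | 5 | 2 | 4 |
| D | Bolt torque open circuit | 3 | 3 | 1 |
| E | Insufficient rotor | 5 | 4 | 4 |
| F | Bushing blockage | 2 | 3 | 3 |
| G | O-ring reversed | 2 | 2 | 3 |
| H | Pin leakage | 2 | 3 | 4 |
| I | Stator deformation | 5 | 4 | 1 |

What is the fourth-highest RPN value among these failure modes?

24

RPN = Severity × Occurrence × Detection:
  A: 5 × 5 × 3 = 75
  B: 1 × 2 × 5 = 10
  C: 2 × 4 × 5 = 40
  D: 3 × 1 × 3 = 9
  E: 4 × 4 × 5 = 80
  F: 3 × 3 × 2 = 18
  G: 2 × 3 × 2 = 12
  H: 3 × 4 × 2 = 24
  I: 4 × 1 × 5 = 20
Sorted descending: 80, 75, 40, 24, 20, 18, 12, 10, 9.
The fourth-highest RPN is 24 (H).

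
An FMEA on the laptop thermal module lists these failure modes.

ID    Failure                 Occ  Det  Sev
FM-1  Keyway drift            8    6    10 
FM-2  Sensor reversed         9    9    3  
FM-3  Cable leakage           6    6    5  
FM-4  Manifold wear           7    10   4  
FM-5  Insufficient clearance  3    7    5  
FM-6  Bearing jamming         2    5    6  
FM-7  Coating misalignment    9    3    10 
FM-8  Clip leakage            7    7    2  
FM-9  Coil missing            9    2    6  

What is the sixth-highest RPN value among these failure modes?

RPN = Severity × Occurrence × Detection:
  FM-1: 10 × 8 × 6 = 480
  FM-2: 3 × 9 × 9 = 243
  FM-3: 5 × 6 × 6 = 180
  FM-4: 4 × 7 × 10 = 280
  FM-5: 5 × 3 × 7 = 105
  FM-6: 6 × 2 × 5 = 60
  FM-7: 10 × 9 × 3 = 270
  FM-8: 2 × 7 × 7 = 98
  FM-9: 6 × 9 × 2 = 108
Sorted descending: 480, 280, 270, 243, 180, 108, 105, 98, 60.
The sixth-highest RPN is 108 (FM-9).

108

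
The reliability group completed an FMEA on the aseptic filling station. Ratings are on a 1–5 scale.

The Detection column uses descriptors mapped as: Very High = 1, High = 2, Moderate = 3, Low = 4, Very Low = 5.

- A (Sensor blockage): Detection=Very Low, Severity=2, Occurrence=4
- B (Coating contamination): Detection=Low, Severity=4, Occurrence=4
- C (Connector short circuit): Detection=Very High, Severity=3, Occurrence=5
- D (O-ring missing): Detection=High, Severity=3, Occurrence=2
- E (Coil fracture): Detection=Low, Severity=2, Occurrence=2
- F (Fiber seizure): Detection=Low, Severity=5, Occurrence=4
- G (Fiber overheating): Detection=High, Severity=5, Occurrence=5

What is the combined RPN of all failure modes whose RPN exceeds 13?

265

RPN = Severity × Occurrence × Detection:
  A: 2 × 4 × 5 = 40
  B: 4 × 4 × 4 = 64
  C: 3 × 5 × 1 = 15
  D: 3 × 2 × 2 = 12
  E: 2 × 2 × 4 = 16
  F: 5 × 4 × 4 = 80
  G: 5 × 5 × 2 = 50
RPN > 13: A (40), B (64), C (15), E (16), F (80), G (50).
Sum: 40 + 64 + 15 + 16 + 80 + 50 = 265.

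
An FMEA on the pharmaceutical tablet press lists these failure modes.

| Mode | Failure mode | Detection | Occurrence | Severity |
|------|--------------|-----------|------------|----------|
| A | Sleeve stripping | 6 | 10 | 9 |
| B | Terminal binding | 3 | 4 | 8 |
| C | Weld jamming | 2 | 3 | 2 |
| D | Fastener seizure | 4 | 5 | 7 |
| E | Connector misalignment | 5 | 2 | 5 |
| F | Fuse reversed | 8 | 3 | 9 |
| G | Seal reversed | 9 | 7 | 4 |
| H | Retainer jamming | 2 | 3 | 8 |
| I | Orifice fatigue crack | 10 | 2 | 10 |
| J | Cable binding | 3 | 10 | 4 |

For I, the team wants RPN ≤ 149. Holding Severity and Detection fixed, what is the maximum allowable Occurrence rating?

1

I: S=10, O=2, D=10 → current RPN = 200.
Fixed product = 100. Need 100 × O ≤ 149, so O ≤ 149/100 = 1.49.
Maximum integer Occurrence rating = 1 (gives RPN 100; O=2 would give 200 > 149).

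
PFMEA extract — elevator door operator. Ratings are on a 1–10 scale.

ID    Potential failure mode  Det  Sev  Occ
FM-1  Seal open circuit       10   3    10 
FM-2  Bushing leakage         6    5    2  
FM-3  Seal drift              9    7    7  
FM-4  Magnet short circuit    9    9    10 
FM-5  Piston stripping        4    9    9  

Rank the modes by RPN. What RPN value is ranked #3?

RPN = Severity × Occurrence × Detection:
  FM-1: 3 × 10 × 10 = 300
  FM-2: 5 × 2 × 6 = 60
  FM-3: 7 × 7 × 9 = 441
  FM-4: 9 × 10 × 9 = 810
  FM-5: 9 × 9 × 4 = 324
Sorted descending: 810, 441, 324, 300, 60.
The third-highest RPN is 324 (FM-5).

324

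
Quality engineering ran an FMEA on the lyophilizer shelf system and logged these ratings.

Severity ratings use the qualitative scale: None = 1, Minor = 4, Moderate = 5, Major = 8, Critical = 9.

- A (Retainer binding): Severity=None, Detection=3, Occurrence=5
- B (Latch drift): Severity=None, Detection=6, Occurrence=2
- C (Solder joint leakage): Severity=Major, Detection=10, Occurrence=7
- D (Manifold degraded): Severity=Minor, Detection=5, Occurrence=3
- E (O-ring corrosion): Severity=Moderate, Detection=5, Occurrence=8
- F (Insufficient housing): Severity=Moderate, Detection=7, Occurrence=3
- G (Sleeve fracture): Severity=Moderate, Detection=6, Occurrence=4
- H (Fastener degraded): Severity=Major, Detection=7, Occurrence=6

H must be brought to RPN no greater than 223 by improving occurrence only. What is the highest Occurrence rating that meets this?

3

H: S=8, O=6, D=7 → current RPN = 336.
Fixed product = 56. Need 56 × O ≤ 223, so O ≤ 223/56 = 3.98.
Maximum integer Occurrence rating = 3 (gives RPN 168; O=4 would give 224 > 223).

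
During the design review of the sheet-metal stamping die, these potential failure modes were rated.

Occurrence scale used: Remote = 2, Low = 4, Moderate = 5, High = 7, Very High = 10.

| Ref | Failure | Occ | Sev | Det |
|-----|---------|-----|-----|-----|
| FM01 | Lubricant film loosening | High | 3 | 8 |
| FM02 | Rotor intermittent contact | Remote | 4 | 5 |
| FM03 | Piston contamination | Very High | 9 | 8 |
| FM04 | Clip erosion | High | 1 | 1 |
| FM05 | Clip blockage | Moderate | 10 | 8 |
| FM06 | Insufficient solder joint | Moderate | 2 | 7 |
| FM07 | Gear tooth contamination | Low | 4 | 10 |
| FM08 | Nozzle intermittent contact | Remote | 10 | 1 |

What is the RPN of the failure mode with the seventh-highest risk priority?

RPN = Severity × Occurrence × Detection:
  FM01: 3 × 7 × 8 = 168
  FM02: 4 × 2 × 5 = 40
  FM03: 9 × 10 × 8 = 720
  FM04: 1 × 7 × 1 = 7
  FM05: 10 × 5 × 8 = 400
  FM06: 2 × 5 × 7 = 70
  FM07: 4 × 4 × 10 = 160
  FM08: 10 × 2 × 1 = 20
Sorted descending: 720, 400, 168, 160, 70, 40, 20, 7.
The seventh-highest RPN is 20 (FM08).

20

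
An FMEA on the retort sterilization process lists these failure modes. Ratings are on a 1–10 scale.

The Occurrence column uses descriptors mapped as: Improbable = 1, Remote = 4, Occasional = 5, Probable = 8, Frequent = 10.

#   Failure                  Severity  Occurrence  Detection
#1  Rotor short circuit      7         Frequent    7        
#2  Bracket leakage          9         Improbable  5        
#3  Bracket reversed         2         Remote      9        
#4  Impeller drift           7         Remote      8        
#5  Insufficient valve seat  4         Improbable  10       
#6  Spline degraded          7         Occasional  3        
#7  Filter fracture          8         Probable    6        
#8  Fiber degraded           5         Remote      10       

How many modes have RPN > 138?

4

RPN = Severity × Occurrence × Detection:
  #1: 7 × 10 × 7 = 490
  #2: 9 × 1 × 5 = 45
  #3: 2 × 4 × 9 = 72
  #4: 7 × 4 × 8 = 224
  #5: 4 × 1 × 10 = 40
  #6: 7 × 5 × 3 = 105
  #7: 8 × 8 × 6 = 384
  #8: 5 × 4 × 10 = 200
Modes with RPN > 138: #1 (490), #4 (224), #7 (384), #8 (200) → 4.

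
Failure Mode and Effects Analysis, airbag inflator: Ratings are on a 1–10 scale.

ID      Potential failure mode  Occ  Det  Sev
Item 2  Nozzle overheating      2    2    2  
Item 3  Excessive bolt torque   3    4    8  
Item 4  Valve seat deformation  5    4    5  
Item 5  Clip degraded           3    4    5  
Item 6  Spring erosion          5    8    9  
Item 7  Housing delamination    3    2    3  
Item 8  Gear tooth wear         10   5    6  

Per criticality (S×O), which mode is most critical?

Criticality = Severity × Occurrence:
  Item 2: 2 × 2 = 4
  Item 3: 8 × 3 = 24
  Item 4: 5 × 5 = 25
  Item 5: 5 × 3 = 15
  Item 6: 9 × 5 = 45
  Item 7: 3 × 3 = 9
  Item 8: 6 × 10 = 60
Highest criticality is 60 → Item 8.

Item 8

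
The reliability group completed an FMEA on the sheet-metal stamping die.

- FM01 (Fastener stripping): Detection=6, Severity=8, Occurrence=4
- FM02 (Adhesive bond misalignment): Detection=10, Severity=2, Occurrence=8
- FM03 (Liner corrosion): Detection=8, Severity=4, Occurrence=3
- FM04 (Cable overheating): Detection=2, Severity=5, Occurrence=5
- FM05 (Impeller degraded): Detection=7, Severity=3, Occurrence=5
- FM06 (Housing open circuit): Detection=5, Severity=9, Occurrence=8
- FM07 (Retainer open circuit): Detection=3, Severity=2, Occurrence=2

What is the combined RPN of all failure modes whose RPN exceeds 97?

817

RPN = Severity × Occurrence × Detection:
  FM01: 8 × 4 × 6 = 192
  FM02: 2 × 8 × 10 = 160
  FM03: 4 × 3 × 8 = 96
  FM04: 5 × 5 × 2 = 50
  FM05: 3 × 5 × 7 = 105
  FM06: 9 × 8 × 5 = 360
  FM07: 2 × 2 × 3 = 12
RPN > 97: FM01 (192), FM02 (160), FM05 (105), FM06 (360).
Sum: 192 + 160 + 105 + 360 = 817.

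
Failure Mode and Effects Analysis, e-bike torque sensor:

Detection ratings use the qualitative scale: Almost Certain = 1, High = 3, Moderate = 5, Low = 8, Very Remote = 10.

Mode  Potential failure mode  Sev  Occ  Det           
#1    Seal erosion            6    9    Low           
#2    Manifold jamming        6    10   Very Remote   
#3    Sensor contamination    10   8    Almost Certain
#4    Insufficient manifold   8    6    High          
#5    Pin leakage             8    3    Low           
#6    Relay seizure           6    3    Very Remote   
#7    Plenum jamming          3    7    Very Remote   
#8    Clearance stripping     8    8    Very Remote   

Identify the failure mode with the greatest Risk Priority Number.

RPN = Severity × Occurrence × Detection:
  #1: 6 × 9 × 8 = 432
  #2: 6 × 10 × 10 = 600
  #3: 10 × 8 × 1 = 80
  #4: 8 × 6 × 3 = 144
  #5: 8 × 3 × 8 = 192
  #6: 6 × 3 × 10 = 180
  #7: 3 × 7 × 10 = 210
  #8: 8 × 8 × 10 = 640
Highest RPN is 640 → #8.

#8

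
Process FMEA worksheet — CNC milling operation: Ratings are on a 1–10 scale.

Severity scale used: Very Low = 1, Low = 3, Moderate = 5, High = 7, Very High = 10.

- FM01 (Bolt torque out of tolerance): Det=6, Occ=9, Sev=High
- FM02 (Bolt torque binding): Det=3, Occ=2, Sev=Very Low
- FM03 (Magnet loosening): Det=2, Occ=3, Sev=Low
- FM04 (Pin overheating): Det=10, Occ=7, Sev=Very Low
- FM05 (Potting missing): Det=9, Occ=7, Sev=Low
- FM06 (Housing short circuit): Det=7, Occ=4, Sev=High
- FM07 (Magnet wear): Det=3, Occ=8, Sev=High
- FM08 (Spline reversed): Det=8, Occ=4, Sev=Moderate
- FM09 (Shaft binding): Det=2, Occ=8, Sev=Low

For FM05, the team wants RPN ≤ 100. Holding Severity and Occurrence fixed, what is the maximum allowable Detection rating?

FM05: S=3, O=7, D=9 → current RPN = 189.
Fixed product = 21. Need 21 × D ≤ 100, so D ≤ 100/21 = 4.76.
Maximum integer Detection rating = 4 (gives RPN 84; D=5 would give 105 > 100).

4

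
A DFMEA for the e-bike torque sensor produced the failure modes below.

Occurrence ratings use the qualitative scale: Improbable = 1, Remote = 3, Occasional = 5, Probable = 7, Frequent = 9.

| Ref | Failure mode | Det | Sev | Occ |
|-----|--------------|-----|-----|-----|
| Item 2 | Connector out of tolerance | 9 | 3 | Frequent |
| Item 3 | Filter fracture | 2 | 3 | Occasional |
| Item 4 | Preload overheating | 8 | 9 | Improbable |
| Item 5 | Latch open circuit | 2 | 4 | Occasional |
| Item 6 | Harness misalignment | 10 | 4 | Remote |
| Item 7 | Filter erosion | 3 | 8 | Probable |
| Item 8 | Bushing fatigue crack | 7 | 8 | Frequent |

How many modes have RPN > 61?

5

RPN = Severity × Occurrence × Detection:
  Item 2: 3 × 9 × 9 = 243
  Item 3: 3 × 5 × 2 = 30
  Item 4: 9 × 1 × 8 = 72
  Item 5: 4 × 5 × 2 = 40
  Item 6: 4 × 3 × 10 = 120
  Item 7: 8 × 7 × 3 = 168
  Item 8: 8 × 9 × 7 = 504
Modes with RPN > 61: Item 2 (243), Item 4 (72), Item 6 (120), Item 7 (168), Item 8 (504) → 5.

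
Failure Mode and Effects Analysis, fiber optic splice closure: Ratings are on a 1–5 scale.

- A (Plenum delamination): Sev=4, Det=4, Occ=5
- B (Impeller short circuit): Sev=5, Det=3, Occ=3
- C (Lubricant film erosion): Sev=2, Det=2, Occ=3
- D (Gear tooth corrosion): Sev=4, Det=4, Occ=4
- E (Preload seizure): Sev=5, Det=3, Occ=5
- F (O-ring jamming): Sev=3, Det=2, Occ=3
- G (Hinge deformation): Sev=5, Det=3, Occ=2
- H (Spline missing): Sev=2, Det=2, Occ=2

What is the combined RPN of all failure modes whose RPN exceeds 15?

312

RPN = Severity × Occurrence × Detection:
  A: 4 × 5 × 4 = 80
  B: 5 × 3 × 3 = 45
  C: 2 × 3 × 2 = 12
  D: 4 × 4 × 4 = 64
  E: 5 × 5 × 3 = 75
  F: 3 × 3 × 2 = 18
  G: 5 × 2 × 3 = 30
  H: 2 × 2 × 2 = 8
RPN > 15: A (80), B (45), D (64), E (75), F (18), G (30).
Sum: 80 + 45 + 64 + 75 + 18 + 30 = 312.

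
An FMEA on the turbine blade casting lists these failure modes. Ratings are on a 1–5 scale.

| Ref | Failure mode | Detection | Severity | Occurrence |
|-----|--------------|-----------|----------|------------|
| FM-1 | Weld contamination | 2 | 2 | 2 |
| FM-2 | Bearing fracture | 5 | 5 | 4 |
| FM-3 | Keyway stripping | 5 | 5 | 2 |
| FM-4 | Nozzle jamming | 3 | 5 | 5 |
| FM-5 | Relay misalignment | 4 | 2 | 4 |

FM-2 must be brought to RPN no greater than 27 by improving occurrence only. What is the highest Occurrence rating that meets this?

FM-2: S=5, O=4, D=5 → current RPN = 100.
Fixed product = 25. Need 25 × O ≤ 27, so O ≤ 27/25 = 1.08.
Maximum integer Occurrence rating = 1 (gives RPN 25; O=2 would give 50 > 27).

1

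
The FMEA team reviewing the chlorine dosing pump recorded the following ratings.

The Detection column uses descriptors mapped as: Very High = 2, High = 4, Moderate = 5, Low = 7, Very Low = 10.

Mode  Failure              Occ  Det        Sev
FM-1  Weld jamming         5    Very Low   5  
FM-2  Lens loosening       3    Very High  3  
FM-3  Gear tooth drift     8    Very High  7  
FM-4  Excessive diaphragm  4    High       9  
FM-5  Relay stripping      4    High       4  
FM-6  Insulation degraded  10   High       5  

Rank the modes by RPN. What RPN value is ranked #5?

RPN = Severity × Occurrence × Detection:
  FM-1: 5 × 5 × 10 = 250
  FM-2: 3 × 3 × 2 = 18
  FM-3: 7 × 8 × 2 = 112
  FM-4: 9 × 4 × 4 = 144
  FM-5: 4 × 4 × 4 = 64
  FM-6: 5 × 10 × 4 = 200
Sorted descending: 250, 200, 144, 112, 64, 18.
The fifth-highest RPN is 64 (FM-5).

64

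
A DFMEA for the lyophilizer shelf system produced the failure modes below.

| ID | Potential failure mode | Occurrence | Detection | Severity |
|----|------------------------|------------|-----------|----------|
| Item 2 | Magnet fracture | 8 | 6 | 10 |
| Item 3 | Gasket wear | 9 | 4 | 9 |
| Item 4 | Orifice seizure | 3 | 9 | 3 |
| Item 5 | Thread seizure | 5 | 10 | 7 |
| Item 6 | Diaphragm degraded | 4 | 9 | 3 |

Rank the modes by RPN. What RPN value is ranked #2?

350

RPN = Severity × Occurrence × Detection:
  Item 2: 10 × 8 × 6 = 480
  Item 3: 9 × 9 × 4 = 324
  Item 4: 3 × 3 × 9 = 81
  Item 5: 7 × 5 × 10 = 350
  Item 6: 3 × 4 × 9 = 108
Sorted descending: 480, 350, 324, 108, 81.
The second-highest RPN is 350 (Item 5).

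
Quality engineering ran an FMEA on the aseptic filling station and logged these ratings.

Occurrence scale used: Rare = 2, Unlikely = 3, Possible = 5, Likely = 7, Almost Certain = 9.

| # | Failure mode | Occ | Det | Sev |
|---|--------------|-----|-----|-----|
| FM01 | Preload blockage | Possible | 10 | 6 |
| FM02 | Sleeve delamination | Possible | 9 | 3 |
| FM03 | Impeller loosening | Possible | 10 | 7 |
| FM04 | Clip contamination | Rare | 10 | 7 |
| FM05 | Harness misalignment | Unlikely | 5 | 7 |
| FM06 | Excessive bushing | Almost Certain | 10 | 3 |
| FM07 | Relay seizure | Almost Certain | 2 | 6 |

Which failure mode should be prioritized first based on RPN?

FM03

RPN = Severity × Occurrence × Detection:
  FM01: 6 × 5 × 10 = 300
  FM02: 3 × 5 × 9 = 135
  FM03: 7 × 5 × 10 = 350
  FM04: 7 × 2 × 10 = 140
  FM05: 7 × 3 × 5 = 105
  FM06: 3 × 9 × 10 = 270
  FM07: 6 × 9 × 2 = 108
Highest RPN is 350 → FM03.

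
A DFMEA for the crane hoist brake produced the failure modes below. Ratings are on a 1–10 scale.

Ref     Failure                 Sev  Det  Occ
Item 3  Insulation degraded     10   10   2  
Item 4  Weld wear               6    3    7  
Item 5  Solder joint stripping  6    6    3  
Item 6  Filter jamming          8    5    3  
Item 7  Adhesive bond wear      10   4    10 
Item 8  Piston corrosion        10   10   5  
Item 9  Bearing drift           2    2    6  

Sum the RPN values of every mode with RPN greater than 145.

1100

RPN = Severity × Occurrence × Detection:
  Item 3: 10 × 2 × 10 = 200
  Item 4: 6 × 7 × 3 = 126
  Item 5: 6 × 3 × 6 = 108
  Item 6: 8 × 3 × 5 = 120
  Item 7: 10 × 10 × 4 = 400
  Item 8: 10 × 5 × 10 = 500
  Item 9: 2 × 6 × 2 = 24
RPN > 145: Item 3 (200), Item 7 (400), Item 8 (500).
Sum: 200 + 400 + 500 = 1100.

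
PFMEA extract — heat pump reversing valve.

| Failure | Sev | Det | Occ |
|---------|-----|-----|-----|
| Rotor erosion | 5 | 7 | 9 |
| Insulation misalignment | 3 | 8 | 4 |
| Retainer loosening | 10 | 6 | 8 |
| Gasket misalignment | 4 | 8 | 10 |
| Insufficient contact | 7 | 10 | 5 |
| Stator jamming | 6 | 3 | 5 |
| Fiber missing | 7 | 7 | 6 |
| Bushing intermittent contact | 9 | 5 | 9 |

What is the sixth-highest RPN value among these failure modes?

RPN = Severity × Occurrence × Detection:
  Rotor erosion: 5 × 9 × 7 = 315
  Insulation misalignment: 3 × 4 × 8 = 96
  Retainer loosening: 10 × 8 × 6 = 480
  Gasket misalignment: 4 × 10 × 8 = 320
  Insufficient contact: 7 × 5 × 10 = 350
  Stator jamming: 6 × 5 × 3 = 90
  Fiber missing: 7 × 6 × 7 = 294
  Bushing intermittent contact: 9 × 9 × 5 = 405
Sorted descending: 480, 405, 350, 320, 315, 294, 96, 90.
The sixth-highest RPN is 294 (Fiber missing).

294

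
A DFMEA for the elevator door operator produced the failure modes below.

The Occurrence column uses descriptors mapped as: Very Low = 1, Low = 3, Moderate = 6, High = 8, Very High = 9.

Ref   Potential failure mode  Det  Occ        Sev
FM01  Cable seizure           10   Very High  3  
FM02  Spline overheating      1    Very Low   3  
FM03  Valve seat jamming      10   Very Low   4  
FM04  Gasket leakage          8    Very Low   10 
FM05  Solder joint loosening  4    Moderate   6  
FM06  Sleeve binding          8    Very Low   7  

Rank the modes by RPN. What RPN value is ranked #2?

RPN = Severity × Occurrence × Detection:
  FM01: 3 × 9 × 10 = 270
  FM02: 3 × 1 × 1 = 3
  FM03: 4 × 1 × 10 = 40
  FM04: 10 × 1 × 8 = 80
  FM05: 6 × 6 × 4 = 144
  FM06: 7 × 1 × 8 = 56
Sorted descending: 270, 144, 80, 56, 40, 3.
The second-highest RPN is 144 (FM05).

144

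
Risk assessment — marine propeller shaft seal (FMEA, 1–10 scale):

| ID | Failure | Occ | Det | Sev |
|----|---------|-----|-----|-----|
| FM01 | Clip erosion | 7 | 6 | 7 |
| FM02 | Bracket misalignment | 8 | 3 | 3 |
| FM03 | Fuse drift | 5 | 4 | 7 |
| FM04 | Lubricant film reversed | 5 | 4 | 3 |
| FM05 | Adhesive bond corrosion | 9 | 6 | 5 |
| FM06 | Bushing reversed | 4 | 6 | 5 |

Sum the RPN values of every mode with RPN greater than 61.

RPN = Severity × Occurrence × Detection:
  FM01: 7 × 7 × 6 = 294
  FM02: 3 × 8 × 3 = 72
  FM03: 7 × 5 × 4 = 140
  FM04: 3 × 5 × 4 = 60
  FM05: 5 × 9 × 6 = 270
  FM06: 5 × 4 × 6 = 120
RPN > 61: FM01 (294), FM02 (72), FM03 (140), FM05 (270), FM06 (120).
Sum: 294 + 72 + 140 + 270 + 120 = 896.

896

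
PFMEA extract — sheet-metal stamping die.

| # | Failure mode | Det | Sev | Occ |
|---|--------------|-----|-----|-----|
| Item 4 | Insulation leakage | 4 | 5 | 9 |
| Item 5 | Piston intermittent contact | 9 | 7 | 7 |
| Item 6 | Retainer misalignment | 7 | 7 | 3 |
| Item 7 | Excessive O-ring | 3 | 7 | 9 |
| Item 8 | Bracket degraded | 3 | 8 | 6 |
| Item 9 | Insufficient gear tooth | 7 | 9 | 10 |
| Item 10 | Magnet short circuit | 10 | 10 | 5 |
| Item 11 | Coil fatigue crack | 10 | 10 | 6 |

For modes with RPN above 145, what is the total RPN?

RPN = Severity × Occurrence × Detection:
  Item 4: 5 × 9 × 4 = 180
  Item 5: 7 × 7 × 9 = 441
  Item 6: 7 × 3 × 7 = 147
  Item 7: 7 × 9 × 3 = 189
  Item 8: 8 × 6 × 3 = 144
  Item 9: 9 × 10 × 7 = 630
  Item 10: 10 × 5 × 10 = 500
  Item 11: 10 × 6 × 10 = 600
RPN > 145: Item 4 (180), Item 5 (441), Item 6 (147), Item 7 (189), Item 9 (630), Item 10 (500), Item 11 (600).
Sum: 180 + 441 + 147 + 189 + 630 + 500 + 600 = 2687.

2687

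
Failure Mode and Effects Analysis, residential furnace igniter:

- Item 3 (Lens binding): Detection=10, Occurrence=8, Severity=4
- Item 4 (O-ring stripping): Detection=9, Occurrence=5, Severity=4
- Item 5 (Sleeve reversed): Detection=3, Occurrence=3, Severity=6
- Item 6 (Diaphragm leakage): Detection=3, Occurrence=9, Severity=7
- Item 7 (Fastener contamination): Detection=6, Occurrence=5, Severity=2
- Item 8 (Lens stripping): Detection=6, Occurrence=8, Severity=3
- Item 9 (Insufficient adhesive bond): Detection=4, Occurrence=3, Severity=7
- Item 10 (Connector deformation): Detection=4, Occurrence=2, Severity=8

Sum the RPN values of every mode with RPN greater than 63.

981

RPN = Severity × Occurrence × Detection:
  Item 3: 4 × 8 × 10 = 320
  Item 4: 4 × 5 × 9 = 180
  Item 5: 6 × 3 × 3 = 54
  Item 6: 7 × 9 × 3 = 189
  Item 7: 2 × 5 × 6 = 60
  Item 8: 3 × 8 × 6 = 144
  Item 9: 7 × 3 × 4 = 84
  Item 10: 8 × 2 × 4 = 64
RPN > 63: Item 3 (320), Item 4 (180), Item 6 (189), Item 8 (144), Item 9 (84), Item 10 (64).
Sum: 320 + 180 + 189 + 144 + 84 + 64 = 981.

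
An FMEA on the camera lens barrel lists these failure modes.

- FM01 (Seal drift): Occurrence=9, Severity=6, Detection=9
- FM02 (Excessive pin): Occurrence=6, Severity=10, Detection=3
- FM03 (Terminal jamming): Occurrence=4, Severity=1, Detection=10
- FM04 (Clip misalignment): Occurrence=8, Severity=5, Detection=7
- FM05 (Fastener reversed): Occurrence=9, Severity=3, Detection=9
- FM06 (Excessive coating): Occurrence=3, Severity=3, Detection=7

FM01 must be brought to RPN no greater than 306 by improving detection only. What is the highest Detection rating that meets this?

5

FM01: S=6, O=9, D=9 → current RPN = 486.
Fixed product = 54. Need 54 × D ≤ 306, so D ≤ 306/54 = 5.67.
Maximum integer Detection rating = 5 (gives RPN 270; D=6 would give 324 > 306).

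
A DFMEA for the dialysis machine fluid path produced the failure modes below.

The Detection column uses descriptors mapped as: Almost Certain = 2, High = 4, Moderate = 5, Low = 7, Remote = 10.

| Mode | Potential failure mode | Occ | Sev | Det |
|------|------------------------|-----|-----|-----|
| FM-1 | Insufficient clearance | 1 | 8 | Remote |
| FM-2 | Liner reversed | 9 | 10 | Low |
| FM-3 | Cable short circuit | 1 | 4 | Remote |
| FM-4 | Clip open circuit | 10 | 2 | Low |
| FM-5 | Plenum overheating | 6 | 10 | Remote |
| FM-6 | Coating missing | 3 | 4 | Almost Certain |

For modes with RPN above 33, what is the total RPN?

RPN = Severity × Occurrence × Detection:
  FM-1: 8 × 1 × 10 = 80
  FM-2: 10 × 9 × 7 = 630
  FM-3: 4 × 1 × 10 = 40
  FM-4: 2 × 10 × 7 = 140
  FM-5: 10 × 6 × 10 = 600
  FM-6: 4 × 3 × 2 = 24
RPN > 33: FM-1 (80), FM-2 (630), FM-3 (40), FM-4 (140), FM-5 (600).
Sum: 80 + 630 + 40 + 140 + 600 = 1490.

1490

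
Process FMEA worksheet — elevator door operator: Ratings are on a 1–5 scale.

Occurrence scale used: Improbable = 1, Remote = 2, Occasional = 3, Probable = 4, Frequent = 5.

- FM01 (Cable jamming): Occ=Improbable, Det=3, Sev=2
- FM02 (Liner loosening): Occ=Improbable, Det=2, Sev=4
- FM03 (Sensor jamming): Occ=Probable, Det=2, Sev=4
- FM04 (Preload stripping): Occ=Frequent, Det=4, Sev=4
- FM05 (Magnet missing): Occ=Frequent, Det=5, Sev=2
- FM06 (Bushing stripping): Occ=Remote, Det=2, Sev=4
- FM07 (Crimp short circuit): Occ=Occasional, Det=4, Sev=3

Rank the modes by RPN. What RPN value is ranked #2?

RPN = Severity × Occurrence × Detection:
  FM01: 2 × 1 × 3 = 6
  FM02: 4 × 1 × 2 = 8
  FM03: 4 × 4 × 2 = 32
  FM04: 4 × 5 × 4 = 80
  FM05: 2 × 5 × 5 = 50
  FM06: 4 × 2 × 2 = 16
  FM07: 3 × 3 × 4 = 36
Sorted descending: 80, 50, 36, 32, 16, 8, 6.
The second-highest RPN is 50 (FM05).

50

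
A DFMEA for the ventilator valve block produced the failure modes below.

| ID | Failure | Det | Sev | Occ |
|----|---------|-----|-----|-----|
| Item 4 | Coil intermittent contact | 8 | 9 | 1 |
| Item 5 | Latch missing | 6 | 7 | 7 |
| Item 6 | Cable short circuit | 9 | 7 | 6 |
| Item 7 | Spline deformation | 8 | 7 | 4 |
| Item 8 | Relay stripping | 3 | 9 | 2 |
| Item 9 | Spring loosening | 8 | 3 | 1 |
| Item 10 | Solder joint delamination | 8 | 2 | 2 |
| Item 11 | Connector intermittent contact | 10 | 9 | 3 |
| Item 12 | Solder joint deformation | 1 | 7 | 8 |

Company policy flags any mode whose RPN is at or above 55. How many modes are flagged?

RPN = Severity × Occurrence × Detection:
  Item 4: 9 × 1 × 8 = 72
  Item 5: 7 × 7 × 6 = 294
  Item 6: 7 × 6 × 9 = 378
  Item 7: 7 × 4 × 8 = 224
  Item 8: 9 × 2 × 3 = 54
  Item 9: 3 × 1 × 8 = 24
  Item 10: 2 × 2 × 8 = 32
  Item 11: 9 × 3 × 10 = 270
  Item 12: 7 × 8 × 1 = 56
Modes with RPN ≥ 55: Item 4 (72), Item 5 (294), Item 6 (378), Item 7 (224), Item 11 (270), Item 12 (56) → 6.

6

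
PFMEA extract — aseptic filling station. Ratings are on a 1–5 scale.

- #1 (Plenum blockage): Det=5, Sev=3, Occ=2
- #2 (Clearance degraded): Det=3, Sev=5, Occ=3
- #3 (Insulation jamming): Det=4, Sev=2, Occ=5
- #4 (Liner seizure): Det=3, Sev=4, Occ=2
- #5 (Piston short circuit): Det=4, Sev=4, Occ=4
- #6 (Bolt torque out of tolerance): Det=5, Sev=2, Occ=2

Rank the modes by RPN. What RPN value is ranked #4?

30

RPN = Severity × Occurrence × Detection:
  #1: 3 × 2 × 5 = 30
  #2: 5 × 3 × 3 = 45
  #3: 2 × 5 × 4 = 40
  #4: 4 × 2 × 3 = 24
  #5: 4 × 4 × 4 = 64
  #6: 2 × 2 × 5 = 20
Sorted descending: 64, 45, 40, 30, 24, 20.
The fourth-highest RPN is 30 (#1).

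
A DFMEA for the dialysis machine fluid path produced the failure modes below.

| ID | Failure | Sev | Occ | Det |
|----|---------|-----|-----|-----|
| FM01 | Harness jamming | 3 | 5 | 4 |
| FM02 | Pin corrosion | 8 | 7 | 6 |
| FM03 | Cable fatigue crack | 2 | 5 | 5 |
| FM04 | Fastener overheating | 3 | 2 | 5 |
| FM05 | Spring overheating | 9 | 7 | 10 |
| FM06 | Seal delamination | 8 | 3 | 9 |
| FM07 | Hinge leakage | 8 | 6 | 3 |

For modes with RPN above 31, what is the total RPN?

1436

RPN = Severity × Occurrence × Detection:
  FM01: 3 × 5 × 4 = 60
  FM02: 8 × 7 × 6 = 336
  FM03: 2 × 5 × 5 = 50
  FM04: 3 × 2 × 5 = 30
  FM05: 9 × 7 × 10 = 630
  FM06: 8 × 3 × 9 = 216
  FM07: 8 × 6 × 3 = 144
RPN > 31: FM01 (60), FM02 (336), FM03 (50), FM05 (630), FM06 (216), FM07 (144).
Sum: 60 + 336 + 50 + 630 + 216 + 144 = 1436.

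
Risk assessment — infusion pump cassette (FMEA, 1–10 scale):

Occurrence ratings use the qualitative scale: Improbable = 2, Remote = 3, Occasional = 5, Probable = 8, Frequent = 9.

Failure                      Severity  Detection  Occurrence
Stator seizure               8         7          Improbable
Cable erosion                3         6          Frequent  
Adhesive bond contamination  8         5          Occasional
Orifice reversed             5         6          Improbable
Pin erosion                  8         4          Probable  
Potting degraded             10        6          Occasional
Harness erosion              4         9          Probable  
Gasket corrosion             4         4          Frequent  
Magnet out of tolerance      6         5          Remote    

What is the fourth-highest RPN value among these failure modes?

RPN = Severity × Occurrence × Detection:
  Stator seizure: 8 × 2 × 7 = 112
  Cable erosion: 3 × 9 × 6 = 162
  Adhesive bond contamination: 8 × 5 × 5 = 200
  Orifice reversed: 5 × 2 × 6 = 60
  Pin erosion: 8 × 8 × 4 = 256
  Potting degraded: 10 × 5 × 6 = 300
  Harness erosion: 4 × 8 × 9 = 288
  Gasket corrosion: 4 × 9 × 4 = 144
  Magnet out of tolerance: 6 × 3 × 5 = 90
Sorted descending: 300, 288, 256, 200, 162, 144, 112, 90, 60.
The fourth-highest RPN is 200 (Adhesive bond contamination).

200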